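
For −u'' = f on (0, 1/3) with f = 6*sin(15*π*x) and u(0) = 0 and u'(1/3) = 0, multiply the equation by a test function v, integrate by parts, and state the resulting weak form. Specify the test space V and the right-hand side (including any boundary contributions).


V = {v ∈ H^1(0, 1/3) : v(0) = 0} (test functions vanish at x = 0 where u is specified); weak form: ∫_0^1/3 u'v' dx = ∫_0^1/3 (6*sin(15*π*x)) v dx for all v ∈ V.

Multiply both sides by a test function v and integrate from 0 to 1/3:
  ∫_0^1/3 −u''(x) v(x) dx = ∫_0^1/3 f(x) v(x) dx.
Integrate the LHS by parts once:
  ∫_0^1/3 −u'' v dx = −[u'(x) v(x)]_0^1/3 + ∫_0^1/3 u'(x) v'(x) dx.
Thus ∫_0^1/3 u'(x) v'(x) dx = ∫_0^1/3 f(x) v(x) dx + [u'(x) v(x)]_0^1/3.
Choose V so that boundary terms are either known or forced to vanish.
Mixed BC: u(0) = 0 (Dirichlet) and u'(1/3) = 0 (Neumann). Define V = {v ∈ H^1(0, 1/3) : v(0) = 0}. Then [u' v]_0^1/3 = u'(1/3)·v(1/3) − u'(0)·0 = 0.
Weak formulation: find u (satisfying any essential BC) such that ∫_0^1/3 u'(x) v'(x) dx = ∫_0^1/3 f v dx for all v ∈ V (Dirichlet at 0 absorbed into V; the Neumann datum at x = 1/3 is zero, so no boundary term remains).
Substituting f(x) = 6*sin(15*π*x), the right-hand side is ∫_0^1/3 (6*sin(15*π*x)) v dx.


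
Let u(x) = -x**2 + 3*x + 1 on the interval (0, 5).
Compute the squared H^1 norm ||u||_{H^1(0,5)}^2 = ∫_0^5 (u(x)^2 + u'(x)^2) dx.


||u||_{H^1}^2 = 725/6

The H^1 norm (squared) on an interval (0, L) is
  ||u||_{H^1}^2 = ∫_0^L u(x)^2 dx + ∫_0^L u'(x)^2 dx.
Compute u'(x) = 3 - 2*x.
Then u(x)^2 = x**4 - 6*x**3 + 7*x**2 + 6*x + 1 and u'(x)^2 = 4*x**2 - 12*x + 9.
Integrate each monomial from 0 to 5 using ∫_0^5 c·x^n dx = c·5^(n+1)/(n+1):
  ∫_0^5 u(x)^2 dx = ∫_0^5 (x^4 - 6*x^3 + 7*x^2 + 6*x + 1) dx. Term by term:
    ∫_0^5 x^4 dx = 625;  ∫_0^5 -6*x^3 dx = -1875/2;  ∫_0^5 7*x^2 dx = 875/3;
    ∫_0^5 6*x dx = 75;  ∫_0^5 1 dx = 5.
  Sum: 625 − 1875/2 + 875/3 + 75 + 5 = 355/6.
  ∫_0^5 u'(x)^2 dx = ∫_0^5 (4*x^2 - 12*x + 9) dx. Term by term:
    ∫_0^5 4*x^2 dx = 500/3;  ∫_0^5 -12*x dx = -150;  ∫_0^5 9 dx = 45.
  Sum: 500/3 − 150 + 45 = 185/3.
Adding: ||u||_{H^1}^2 = 355/6 + 185/3 = 725/6.


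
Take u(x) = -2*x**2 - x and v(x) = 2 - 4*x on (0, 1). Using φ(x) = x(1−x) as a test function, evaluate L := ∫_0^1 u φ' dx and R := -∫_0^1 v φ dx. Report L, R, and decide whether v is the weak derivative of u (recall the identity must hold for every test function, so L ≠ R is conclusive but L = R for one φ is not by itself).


LHS = 1/2, RHS = 0. No, v is not the weak derivative of u.

u(x) = -2*x**2 - x, classical derivative u'(x) = -4*x - 1.
φ(x) = x(1−x), so φ'(x) = 1 - 2*x.
Note φ(0) = φ(1) = 0, so the boundary term u·φ vanishes.
LHS = ∫_0^1 u(x) φ'(x) dx = ∫_0^1 (4*x^3 - x) dx. Term by term:
  ∫_0^1 4*x^3 dx = 1;  ∫_0^1 -x dx = -1/2.
Sum: 1 − 1/2 = 1/2.
So LHS = 1/2.
∫_0^1 v(x) φ(x) dx = ∫_0^1 (4*x^3 - 6*x^2 + 2*x) dx. Term by term:
  ∫_0^1 4*x^3 dx = 1;  ∫_0^1 -6*x^2 dx = -2;  ∫_0^1 2*x dx = 1.
Sum: 1 − 2 + 1 = 0.
So RHS = -∫_0^1 v(x) φ(x) dx = 0.
LHS − RHS = 1/2 ≠ 0, so the identity fails.
(For a valid weak derivative the identity must hold for EVERY test function, in particular this one. The failure shows v is NOT the weak derivative of u.)
Correct weak derivative would be u'(x) = -4*x - 1.


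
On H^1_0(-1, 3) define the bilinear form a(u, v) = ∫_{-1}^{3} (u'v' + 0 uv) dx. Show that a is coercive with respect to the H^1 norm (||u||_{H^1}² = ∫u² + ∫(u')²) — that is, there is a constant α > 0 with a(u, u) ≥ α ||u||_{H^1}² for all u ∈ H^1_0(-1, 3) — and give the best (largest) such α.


α = π^2/(π^2 + 16)

Coercivity of a(·,·) on H^1_0(-1, 3) means a(u, u) ≥ α ||u||_{H^1}² for every u ∈ H^1_0.
The interval has length L = 4, and Poincaré/coercivity depend only on L. Here a(u, u) = ∫(u')² + (0)·∫u².
Here c = 0, so a(u,u) = ∫(u')² alone. The condition a(u,u) ≥ α||u||_{H^1}² reads (1−α)∫(u')² ≥ (α−c)∫u². Any admissible α is ≤ 1 (rapidly oscillating u have ∫u²/∫(u')² → 0), and α = 1 would force 0 ≥ (1−c)∫u², impossible since c < 1; so 1−α > 0. By the sharp Poincaré inequality on H^1_0 of an interval of length L, ∫(u')² ≥ (π/L)²∫u² with equality for the first sine mode sin(π(x−x₀)/L) (x₀ the left endpoint), so the inequality holds for all u iff (1−α)(π/L)² ≥ α − c, i.e. α ≤ ((π/L)² + c)/((π/L)² + 1) = (1 + c(L/π)²)/(1 + (L/π)²). (Direct route, valid since c ≤ 0: Poincaré gives c∫u² ≥ c(L/π)²∫(u')², so a(u,u) ≥ (1 + c(L/π)²)∫(u')², while ||u||_{H^1}² ≤ (1 + (L/π)²)∫(u')²; dividing yields the same α.) With (π/L)² = π^2/16 and c = 0, the largest admissible constant is α = ((π/L)² + c)/((π/L)² + 1).
Simplifying, α = π^2/(π^2 + 16).


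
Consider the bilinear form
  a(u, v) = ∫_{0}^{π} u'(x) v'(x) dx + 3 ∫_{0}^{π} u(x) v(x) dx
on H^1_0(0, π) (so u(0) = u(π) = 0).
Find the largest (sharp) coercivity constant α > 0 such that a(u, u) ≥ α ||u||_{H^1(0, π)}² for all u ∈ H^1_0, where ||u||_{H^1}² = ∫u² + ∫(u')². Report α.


α = 1

Coercivity of a(·,·) on H^1_0(0, π) means a(u, u) ≥ α ||u||_{H^1}² for every u ∈ H^1_0.
The interval has length L = π, and Poincaré/coercivity depend only on L. Here a(u, u) = ∫(u')² + (3)·∫u².
Here c = 3 ≥ 1, so a(u,u) = ∫(u')² + c∫u² ≥ ∫(u')² + ∫u² = ||u||_{H^1}², i.e. α = 1 works. No larger α is possible: a(u,u) ≥ α||u||_{H^1}² means (1−α)∫(u')² ≥ (α−c)∫u², and for the modes u_n = sin(nπ(x−x₀)/L) (x₀ the left endpoint) one has ∫u_n²/∫(u_n')² = (L/(nπ))² → 0, so a(u_n,u_n)/||u_n||_{H^1}² → 1. Hence the optimal constant is α = 1.
Therefore α = 1.


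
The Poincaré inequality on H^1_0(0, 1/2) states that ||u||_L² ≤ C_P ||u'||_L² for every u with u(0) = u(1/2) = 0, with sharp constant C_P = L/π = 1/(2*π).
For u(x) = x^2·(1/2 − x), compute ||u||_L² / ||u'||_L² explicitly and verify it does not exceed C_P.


||u||_L² / ||u'||_L² = sqrt(14)/28 < C_P = 1/(2*π).

u(x) = x^2·(1/2 − x), so u'(x) = x*(1 - 3*x).
u(x) = x^2·(1/2 − x) vanishes at x = 0 and x = 1/2, so u ∈ H^1_0(0, 1/2). Differentiate via the product rule and integrate the resulting polynomials term by term.
  ∫_0^1/2 u² dx = ∫_0^1/2 (x^6 - x^5 + x^4/4) dx. Term by term:
    ∫_0^1/2 x^6 dx = 1/896;  ∫_0^1/2 -x^5 dx = -1/384;  ∫_0^1/2 x^4/4 dx = 1/640.
  Sum: 1/896 − 1/384 + 1/640 = 1/13440.
  ∫_0^1/2 (u')² dx = ∫_0^1/2 (9*x^4 - 6*x^3 + x^2) dx. Term by term:
    ∫_0^1/2 9*x^4 dx = 9/160;  ∫_0^1/2 -6*x^3 dx = -3/32;  ∫_0^1/2 x^2 dx = 1/24.
  Sum: 9/160 − 3/32 + 1/24 = 1/240.
∫_0^1/2 u² dx = 1/13440, so ||u||_L² = sqrt(210)/1680.
∫_0^1/2 (u')² dx = 1/240, so ||u'||_L² = sqrt(15)/60.
Ratio ||u||_L² / ||u'||_L² = sqrt(14)/28.
Sharp Poincaré constant on H^1_0(0, 1/2) is C_P = L/π = 1/(2*π), achieved by sin(2*π·x).
A polynomial bump cannot attain the sharp Poincaré constant (only the first sine eigenfunction does), so the ratio is strictly less than C_P, consistent with ||u||_L² ≤ C_P ||u'||_L².


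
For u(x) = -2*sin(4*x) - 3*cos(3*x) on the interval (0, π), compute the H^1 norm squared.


||u||_{H^1(0,π)}^2 = 960/7 + 79*π

u'(x) = 9*sin(3*x) - 8*cos(4*x).
Expand u² and (u')² and integrate term by term on (0, π), using: for integers n ≥ 1, ∫_0^π sin²(nx) dx = ∫_0^π cos²(nx) dx = π/2; for n ≠ n', ∫_0^π sin(nx)sin(n'x) dx = ∫_0^π cos(nx)cos(n'x) dx = 0; and by product-to-sum, ∫_0^π sin(nx)cos(n'x) dx = ½∫_0^π [sin((n+n')x) + sin((n−n')x)] dx, which is 0 when n+n' is even and 2n/(n²−n'²) when n+n' is odd (it need not vanish on (0, π)).
  u² squared terms: (-3)²·∫cos(3x)² dx = 9·π/2 = 9*π/2;  (-2)²·∫sin(4x)² dx = 4·π/2 = 2*π.
  u² cross terms: 2·(-3)·(-2)·∫cos(3x)·sin(4x) dx = 12·(8/7) = 96/7.
  So ∫_0^π u² dx = 9*π/2 + 2*π + 96/7 = 96/7 + 13*π/2.
  (u')² squared terms: (-8)²·∫cos(4x)² dx = 64·π/2 = 32*π;  (9)²·∫sin(3x)² dx = 81·π/2 = 81*π/2.
  (u')² cross terms: 2·(-8)·(9)·∫cos(4x)·sin(3x) dx = -144·(-6/7) = 864/7.
  So ∫_0^π (u')² dx = 32*π + 81*π/2 + 864/7 = 864/7 + 145*π/2.
||u||_{H^1}^2 = (96/7 + 13*π/2) + (864/7 + 145*π/2) = 960/7 + 79*π.


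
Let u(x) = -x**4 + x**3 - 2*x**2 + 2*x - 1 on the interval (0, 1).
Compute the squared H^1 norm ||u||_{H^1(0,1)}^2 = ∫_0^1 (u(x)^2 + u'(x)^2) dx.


||u||_{H^1}^2 = 401/180

The H^1 norm (squared) on an interval (0, L) is
  ||u||_{H^1}^2 = ∫_0^L u(x)^2 dx + ∫_0^L u'(x)^2 dx.
Compute u'(x) = -4*x**3 + 3*x**2 - 4*x + 2.
Then u(x)^2 = x**8 - 2*x**7 + 5*x**6 - 8*x**5 + 10*x**4 - 10*x**3 + 8*x**2 - 4*x + 1 and u'(x)^2 = 16*x**6 - 24*x**5 + 41*x**4 - 40*x**3 + 28*x**2 - 16*x + 4.
Integrate each monomial from 0 to 1 using ∫_0^1 c·x^n dx = c·1^(n+1)/(n+1):
  ∫_0^1 u(x)^2 dx = ∫_0^1 (x^8 - 2*x^7 + 5*x^6 - 8*x^5 + 10*x^4 - 10*x^3 + 8*x^2 - 4*x + 1) dx. Term by term:
    ∫_0^1 x^8 dx = 1/9;  ∫_0^1 -2*x^7 dx = -1/4;  ∫_0^1 5*x^6 dx = 5/7;
    ∫_0^1 -8*x^5 dx = -4/3;  ∫_0^1 10*x^4 dx = 2;  ∫_0^1 -10*x^3 dx = -5/2;
    ∫_0^1 8*x^2 dx = 8/3;  ∫_0^1 -4*x dx = -2;  ∫_0^1 1 dx = 1.
  Sum: 1/9 − 1/4 + 5/7 − 4/3 + 2 − 5/2 + 8/3 − 2 + 1 = 103/252.
  ∫_0^1 u'(x)^2 dx = ∫_0^1 (16*x^6 - 24*x^5 + 41*x^4 - 40*x^3 + 28*x^2 - 16*x + 4) dx. Term by term:
    ∫_0^1 16*x^6 dx = 16/7;  ∫_0^1 -24*x^5 dx = -4;  ∫_0^1 41*x^4 dx = 41/5;
    ∫_0^1 -40*x^3 dx = -10;  ∫_0^1 28*x^2 dx = 28/3;  ∫_0^1 -16*x dx = -8;
    ∫_0^1 4 dx = 4.
  Sum: 16/7 − 4 + 41/5 − 10 + 28/3 − 8 + 4 = 191/105.
Adding: ||u||_{H^1}^2 = 103/252 + 191/105 = 401/180.


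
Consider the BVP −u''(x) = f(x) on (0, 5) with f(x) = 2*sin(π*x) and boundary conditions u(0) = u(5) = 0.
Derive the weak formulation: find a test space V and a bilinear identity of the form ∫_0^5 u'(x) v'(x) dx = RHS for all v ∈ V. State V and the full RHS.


V = H^1_0(0, 5) (so v(0) = v(5) = 0); weak form: ∫_0^5 u'v' dx = ∫_0^5 (2*sin(π*x)) v dx for all v ∈ V.

Multiply both sides by a test function v and integrate from 0 to 5:
  ∫_0^5 −u''(x) v(x) dx = ∫_0^5 f(x) v(x) dx.
Integrate the LHS by parts once:
  ∫_0^5 −u'' v dx = −[u'(x) v(x)]_0^5 + ∫_0^5 u'(x) v'(x) dx.
Thus ∫_0^5 u'(x) v'(x) dx = ∫_0^5 f(x) v(x) dx + [u'(x) v(x)]_0^5.
Choose V so that boundary terms are either known or forced to vanish.
u is Dirichlet: u(0) = u(5) = 0. Let V = H^1_0(0, 5); then v(0) = v(5) = 0, and [u' v]_0^5 = 0.
Weak formulation: find u (satisfying any essential BC) such that ∫_0^5 u'(x) v'(x) dx = ∫_0^5 f v dx for all v ∈ V.
Substituting f(x) = 2*sin(π*x), the right-hand side is ∫_0^5 (2*sin(π*x)) v dx.


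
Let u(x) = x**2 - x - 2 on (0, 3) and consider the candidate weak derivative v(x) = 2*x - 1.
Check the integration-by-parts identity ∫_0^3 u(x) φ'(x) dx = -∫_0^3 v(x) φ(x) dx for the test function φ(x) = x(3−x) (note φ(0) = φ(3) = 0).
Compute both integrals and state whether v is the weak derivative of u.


LHS = -9, RHS = -9. Yes, v = u' weakly.

u(x) = x**2 - x - 2, classical derivative u'(x) = 2*x - 1.
φ(x) = x(3−x), so φ'(x) = 3 - 2*x.
Note φ(0) = φ(3) = 0, so the boundary term u·φ vanishes.
LHS = ∫_0^3 u(x) φ'(x) dx = ∫_0^3 (-2*x^3 + 5*x^2 + x - 6) dx. Term by term:
  ∫_0^3 -2*x^3 dx = -81/2;  ∫_0^3 5*x^2 dx = 45;  ∫_0^3 x dx = 9/2;
  ∫_0^3 -6 dx = -18.
Sum: -81/2 + 45 + 9/2 − 18 = -9.
So LHS = -9.
∫_0^3 v(x) φ(x) dx = ∫_0^3 (-2*x^3 + 7*x^2 - 3*x) dx. Term by term:
  ∫_0^3 -2*x^3 dx = -81/2;  ∫_0^3 7*x^2 dx = 63;  ∫_0^3 -3*x dx = -27/2.
Sum: -81/2 + 63 − 27/2 = 9.
So RHS = -∫_0^3 v(x) φ(x) dx = -9.
LHS = RHS, so the identity holds for this test φ.
Moreover u is smooth here and v(x) = u'(x) = 2*x - 1 pointwise, so the identity holds for every test function. Hence v is the weak derivative of u.


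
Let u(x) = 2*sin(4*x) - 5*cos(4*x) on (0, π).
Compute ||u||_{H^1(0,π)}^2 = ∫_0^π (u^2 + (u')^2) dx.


||u||_{H^1(0,π)}^2 = 493*π/2

u'(x) = 20*sin(4*x) + 8*cos(4*x).
Expand u² and (u')² and integrate term by term on (0, π), using: for integers n ≥ 1, ∫_0^π sin²(nx) dx = ∫_0^π cos²(nx) dx = π/2; for n ≠ n', ∫_0^π sin(nx)sin(n'x) dx = ∫_0^π cos(nx)cos(n'x) dx = 0; and by product-to-sum, ∫_0^π sin(nx)cos(n'x) dx = ½∫_0^π [sin((n+n')x) + sin((n−n')x)] dx, which is 0 when n+n' is even and 2n/(n²−n'²) when n+n' is odd (it need not vanish on (0, π)).
  u² squared terms: (-5)²·∫cos(4x)² dx = 25·π/2 = 25*π/2;  (2)²·∫sin(4x)² dx = 4·π/2 = 2*π.
  u² cross terms: 2·(-5)·(2)·∫cos(4x)·sin(4x) dx = -20·(0) = 0.
  So ∫_0^π u² dx = 25*π/2 + 2*π + 0 = 29*π/2.
  (u')² squared terms: (8)²·∫cos(4x)² dx = 64·π/2 = 32*π;  (20)²·∫sin(4x)² dx = 400·π/2 = 200*π.
  (u')² cross terms: 2·(8)·(20)·∫cos(4x)·sin(4x) dx = 320·(0) = 0.
  So ∫_0^π (u')² dx = 32*π + 200*π + 0 = 232*π.
||u||_{H^1}^2 = (29*π/2) + (232*π) = 493*π/2.


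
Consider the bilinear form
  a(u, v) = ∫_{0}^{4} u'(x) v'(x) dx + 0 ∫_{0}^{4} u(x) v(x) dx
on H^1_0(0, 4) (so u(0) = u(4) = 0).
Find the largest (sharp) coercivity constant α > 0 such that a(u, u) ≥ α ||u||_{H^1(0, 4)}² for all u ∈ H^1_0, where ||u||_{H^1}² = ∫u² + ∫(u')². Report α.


α = π^2/(π^2 + 16)

Coercivity of a(·,·) on H^1_0(0, 4) means a(u, u) ≥ α ||u||_{H^1}² for every u ∈ H^1_0.
The interval has length L = 4, and Poincaré/coercivity depend only on L. Here a(u, u) = ∫(u')² + (0)·∫u².
Here c = 0, so a(u,u) = ∫(u')² alone. The condition a(u,u) ≥ α||u||_{H^1}² reads (1−α)∫(u')² ≥ (α−c)∫u². Any admissible α is ≤ 1 (rapidly oscillating u have ∫u²/∫(u')² → 0), and α = 1 would force 0 ≥ (1−c)∫u², impossible since c < 1; so 1−α > 0. By the sharp Poincaré inequality on H^1_0 of an interval of length L, ∫(u')² ≥ (π/L)²∫u² with equality for the first sine mode sin(π(x−x₀)/L) (x₀ the left endpoint), so the inequality holds for all u iff (1−α)(π/L)² ≥ α − c, i.e. α ≤ ((π/L)² + c)/((π/L)² + 1) = (1 + c(L/π)²)/(1 + (L/π)²). (Direct route, valid since c ≤ 0: Poincaré gives c∫u² ≥ c(L/π)²∫(u')², so a(u,u) ≥ (1 + c(L/π)²)∫(u')², while ||u||_{H^1}² ≤ (1 + (L/π)²)∫(u')²; dividing yields the same α.) With (π/L)² = π^2/16 and c = 0, the largest admissible constant is α = ((π/L)² + c)/((π/L)² + 1).
Simplifying, α = π^2/(π^2 + 16).


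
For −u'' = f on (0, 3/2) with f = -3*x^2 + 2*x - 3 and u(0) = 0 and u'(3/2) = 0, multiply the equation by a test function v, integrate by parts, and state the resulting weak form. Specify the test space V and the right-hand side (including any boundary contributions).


V = {v ∈ H^1(0, 3/2) : v(0) = 0} (test functions vanish at x = 0 where u is specified); weak form: ∫_0^3/2 u'v' dx = ∫_0^3/2 (-3*x^2 + 2*x - 3) v dx for all v ∈ V.

Multiply both sides by a test function v and integrate from 0 to 3/2:
  ∫_0^3/2 −u''(x) v(x) dx = ∫_0^3/2 f(x) v(x) dx.
Integrate the LHS by parts once:
  ∫_0^3/2 −u'' v dx = −[u'(x) v(x)]_0^3/2 + ∫_0^3/2 u'(x) v'(x) dx.
Thus ∫_0^3/2 u'(x) v'(x) dx = ∫_0^3/2 f(x) v(x) dx + [u'(x) v(x)]_0^3/2.
Choose V so that boundary terms are either known or forced to vanish.
Mixed BC: u(0) = 0 (Dirichlet) and u'(3/2) = 0 (Neumann). Define V = {v ∈ H^1(0, 3/2) : v(0) = 0}. Then [u' v]_0^3/2 = u'(3/2)·v(3/2) − u'(0)·0 = 0.
Weak formulation: find u (satisfying any essential BC) such that ∫_0^3/2 u'(x) v'(x) dx = ∫_0^3/2 f v dx for all v ∈ V (Dirichlet at 0 absorbed into V; the Neumann datum at x = 3/2 is zero, so no boundary term remains).
Substituting f(x) = -3*x^2 + 2*x - 3, the right-hand side is ∫_0^3/2 (-3*x^2 + 2*x - 3) v dx.


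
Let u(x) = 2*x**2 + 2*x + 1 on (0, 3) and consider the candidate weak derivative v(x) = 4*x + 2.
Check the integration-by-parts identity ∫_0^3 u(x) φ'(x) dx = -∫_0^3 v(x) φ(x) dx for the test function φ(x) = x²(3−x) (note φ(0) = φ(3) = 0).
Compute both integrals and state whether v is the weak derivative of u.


LHS = -621/10, RHS = -621/10. Yes, v = u' weakly.

u(x) = 2*x**2 + 2*x + 1, classical derivative u'(x) = 4*x + 2.
φ(x) = x²(3−x), so φ'(x) = 3*x*(2 - x).
Note φ(0) = φ(3) = 0, so the boundary term u·φ vanishes.
LHS = ∫_0^3 u(x) φ'(x) dx = ∫_0^3 (-6*x^4 + 6*x^3 + 9*x^2 + 6*x) dx. Term by term:
  ∫_0^3 -6*x^4 dx = -1458/5;  ∫_0^3 6*x^3 dx = 243/2;  ∫_0^3 9*x^2 dx = 81;
  ∫_0^3 6*x dx = 27.
Sum: -1458/5 + 243/2 + 81 + 27 = -621/10.
So LHS = -621/10.
∫_0^3 v(x) φ(x) dx = ∫_0^3 (-4*x^4 + 10*x^3 + 6*x^2) dx. Term by term:
  ∫_0^3 -4*x^4 dx = -972/5;  ∫_0^3 10*x^3 dx = 405/2;  ∫_0^3 6*x^2 dx = 54.
Sum: -972/5 + 405/2 + 54 = 621/10.
So RHS = -∫_0^3 v(x) φ(x) dx = -621/10.
LHS = RHS, so the identity holds for this test φ.
Moreover u is smooth here and v(x) = u'(x) = 4*x + 2 pointwise, so the identity holds for every test function. Hence v is the weak derivative of u.


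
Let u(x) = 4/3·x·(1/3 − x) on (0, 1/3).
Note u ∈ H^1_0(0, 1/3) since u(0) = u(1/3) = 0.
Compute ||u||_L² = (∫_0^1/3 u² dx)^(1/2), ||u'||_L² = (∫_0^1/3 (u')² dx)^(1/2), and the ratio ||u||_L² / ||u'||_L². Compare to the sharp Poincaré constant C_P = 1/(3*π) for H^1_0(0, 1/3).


||u||_L² / ||u'||_L² = sqrt(10)/30 < C_P = 1/(3*π).

u(x) = 4/3·x·(1/3 − x), so u'(x) = 4/9 - 8*x/3.
u(x) = 4/3·x·(1/3 − x) vanishes at x = 0 and x = 1/3, so u ∈ H^1_0(0, 1/3). Differentiate via the product rule and integrate the resulting polynomials term by term.
  ∫_0^1/3 u² dx = ∫_0^1/3 (16*x^4/9 - 32*x^3/27 + 16*x^2/81) dx. Term by term:
    ∫_0^1/3 16*x^4/9 dx = 16/10935;  ∫_0^1/3 -32*x^3/27 dx = -8/2187;  ∫_0^1/3 16*x^2/81 dx = 16/6561.
  Sum: 16/10935 − 8/2187 + 16/6561 = 8/32805.
  ∫_0^1/3 (u')² dx = ∫_0^1/3 (64*x^2/9 - 64*x/27 + 16/81) dx. Term by term:
    ∫_0^1/3 64*x^2/9 dx = 64/729;  ∫_0^1/3 -64*x/27 dx = -32/243;  ∫_0^1/3 16/81 dx = 16/243.
  Sum: 64/729 − 32/243 + 16/243 = 16/729.
∫_0^1/3 u² dx = 8/32805, so ||u||_L² = 2*sqrt(10)/405.
∫_0^1/3 (u')² dx = 16/729, so ||u'||_L² = 4/27.
Ratio ||u||_L² / ||u'||_L² = sqrt(10)/30.
Sharp Poincaré constant on H^1_0(0, 1/3) is C_P = L/π = 1/(3*π), achieved by sin(3*π·x).
A polynomial bump cannot attain the sharp Poincaré constant (only the first sine eigenfunction does), so the ratio is strictly less than C_P, consistent with ||u||_L² ≤ C_P ||u'||_L².


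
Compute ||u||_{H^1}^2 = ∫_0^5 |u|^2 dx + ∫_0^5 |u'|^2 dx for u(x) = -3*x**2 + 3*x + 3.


||u||_{H^1}^2 = 7605/2

The H^1 norm (squared) on an interval (0, L) is
  ||u||_{H^1}^2 = ∫_0^L u(x)^2 dx + ∫_0^L u'(x)^2 dx.
Compute u'(x) = 3 - 6*x.
Then u(x)^2 = 9*x**4 - 18*x**3 - 9*x**2 + 18*x + 9 and u'(x)^2 = 36*x**2 - 36*x + 9.
Integrate each monomial from 0 to 5 using ∫_0^5 c·x^n dx = c·5^(n+1)/(n+1):
  ∫_0^5 u(x)^2 dx = ∫_0^5 (9*x^4 - 18*x^3 - 9*x^2 + 18*x + 9) dx. Term by term:
    ∫_0^5 9*x^4 dx = 5625;  ∫_0^5 -18*x^3 dx = -5625/2;  ∫_0^5 -9*x^2 dx = -375;
    ∫_0^5 18*x dx = 225;  ∫_0^5 9 dx = 45.
  Sum: 5625 − 5625/2 − 375 + 225 + 45 = 5415/2.
  ∫_0^5 u'(x)^2 dx = ∫_0^5 (36*x^2 - 36*x + 9) dx. Term by term:
    ∫_0^5 36*x^2 dx = 1500;  ∫_0^5 -36*x dx = -450;  ∫_0^5 9 dx = 45.
  Sum: 1500 − 450 + 45 = 1095.
Adding: ||u||_{H^1}^2 = 5415/2 + 1095 = 7605/2.


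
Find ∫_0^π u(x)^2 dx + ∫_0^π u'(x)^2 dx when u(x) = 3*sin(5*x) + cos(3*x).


||u||_{H^1(0,π)}^2 = 122*π

u'(x) = -3*sin(3*x) + 15*cos(5*x).
Expand u² and (u')² and integrate term by term on (0, π), using: for integers n ≥ 1, ∫_0^π sin²(nx) dx = ∫_0^π cos²(nx) dx = π/2; for n ≠ n', ∫_0^π sin(nx)sin(n'x) dx = ∫_0^π cos(nx)cos(n'x) dx = 0; and by product-to-sum, ∫_0^π sin(nx)cos(n'x) dx = ½∫_0^π [sin((n+n')x) + sin((n−n')x)] dx, which is 0 when n+n' is even and 2n/(n²−n'²) when n+n' is odd (it need not vanish on (0, π)).
  u² squared terms: (3)²·∫sin(5x)² dx = 9·π/2 = 9*π/2;  (1)²·∫cos(3x)² dx = 1·π/2 = π/2.
  u² cross terms: 2·(3)·(1)·∫sin(5x)·cos(3x) dx = 6·(0) = 0.
  So ∫_0^π u² dx = 9*π/2 + π/2 + 0 = 5*π.
  (u')² squared terms: (-3)²·∫sin(3x)² dx = 9·π/2 = 9*π/2;  (15)²·∫cos(5x)² dx = 225·π/2 = 225*π/2.
  (u')² cross terms: 2·(-3)·(15)·∫sin(3x)·cos(5x) dx = -90·(0) = 0.
  So ∫_0^π (u')² dx = 9*π/2 + 225*π/2 + 0 = 117*π.
||u||_{H^1}^2 = (5*π) + (117*π) = 122*π.


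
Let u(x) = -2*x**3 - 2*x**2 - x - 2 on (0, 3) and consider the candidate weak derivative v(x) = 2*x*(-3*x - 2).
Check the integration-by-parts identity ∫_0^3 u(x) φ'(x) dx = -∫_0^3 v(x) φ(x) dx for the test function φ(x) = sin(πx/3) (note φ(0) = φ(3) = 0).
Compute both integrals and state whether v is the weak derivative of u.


LHS = -648/π^3 + 204/π, RHS = -648/π^3 + 198/π. No, v is not the weak derivative of u.

u(x) = -2*x**3 - 2*x**2 - x - 2, classical derivative u'(x) = -6*x**2 - 4*x - 1.
φ(x) = sin(πx/3), so φ'(x) = π*cos(π*x/3)/3.
Note φ(0) = φ(3) = 0, so the boundary term u·φ vanishes.
LHS = ∫_0^3 u(x) φ'(x) dx = ∫_0^3 (-2*π*x^3*cos(π*x/3)/3 - 2*π*x^2*cos(π*x/3)/3 - π*x*cos(π*x/3)/3 - 2*π*cos(π*x/3)/3) dx. Term by term:
  ∫_0^3 -2*π*cos(π*x/3)/3 dx = 0;  ∫_0^3 -2*π*x^2*cos(π*x/3)/3 dx = 36/π;  ∫_0^3 -2*π*x^3*cos(π*x/3)/3 dx = -648/π^3 + 162/π;
  ∫_0^3 -π*x*cos(π*x/3)/3 dx = 6/π.
Sum: 0 + 36/π + -648/π^3 + 162/π + 6/π = -648/π^3 + 204/π.
So LHS = -648/π^3 + 204/π.
∫_0^3 v(x) φ(x) dx = ∫_0^3 (-6*x^2*sin(π*x/3) - 4*x*sin(π*x/3)) dx. Term by term:
  ∫_0^3 -6*x^2*sin(π*x/3) dx = -162/π + 648/π^3;  ∫_0^3 -4*x*sin(π*x/3) dx = -36/π.
Sum: -162/π + 648/π^3 − 36/π = -198/π + 648/π^3.
So RHS = -∫_0^3 v(x) φ(x) dx = -648/π^3 + 198/π.
LHS − RHS = 6/π ≠ 0, so the identity fails.
(For a valid weak derivative the identity must hold for EVERY test function, in particular this one. The failure shows v is NOT the weak derivative of u.)
Correct weak derivative would be u'(x) = -6*x**2 - 4*x - 1.


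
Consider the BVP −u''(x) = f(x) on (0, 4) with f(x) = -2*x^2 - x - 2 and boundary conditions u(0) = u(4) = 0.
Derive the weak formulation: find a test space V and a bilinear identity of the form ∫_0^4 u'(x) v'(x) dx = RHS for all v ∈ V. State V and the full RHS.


V = H^1_0(0, 4) (so v(0) = v(4) = 0); weak form: ∫_0^4 u'v' dx = ∫_0^4 (-2*x^2 - x - 2) v dx for all v ∈ V.

Multiply both sides by a test function v and integrate from 0 to 4:
  ∫_0^4 −u''(x) v(x) dx = ∫_0^4 f(x) v(x) dx.
Integrate the LHS by parts once:
  ∫_0^4 −u'' v dx = −[u'(x) v(x)]_0^4 + ∫_0^4 u'(x) v'(x) dx.
Thus ∫_0^4 u'(x) v'(x) dx = ∫_0^4 f(x) v(x) dx + [u'(x) v(x)]_0^4.
Choose V so that boundary terms are either known or forced to vanish.
u is Dirichlet: u(0) = u(4) = 0. Let V = H^1_0(0, 4); then v(0) = v(4) = 0, and [u' v]_0^4 = 0.
Weak formulation: find u (satisfying any essential BC) such that ∫_0^4 u'(x) v'(x) dx = ∫_0^4 f v dx for all v ∈ V.
Substituting f(x) = -2*x^2 - x - 2, the right-hand side is ∫_0^4 (-2*x^2 - x - 2) v dx.


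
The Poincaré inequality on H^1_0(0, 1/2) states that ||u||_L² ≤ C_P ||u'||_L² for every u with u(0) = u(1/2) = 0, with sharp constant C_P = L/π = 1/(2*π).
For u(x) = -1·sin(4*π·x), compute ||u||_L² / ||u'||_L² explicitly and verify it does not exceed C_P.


||u||_L² / ||u'||_L² = 1/(4*π) < C_P = 1/(2*π).

u(x) = -1·sin(4*π·x), so u'(x) = -4*π*cos(4*π*x).
Writing u(x) = A·sin(kπx/L) with A = -1 and k = 2, use ∫_0^L sin²(kπx/L) dx = L/2 and ∫_0^L cos²(kπx/L) dx = L/2.
u² = 1·sin²(4*π·x) and (u')² = 16*π^2·cos²(4*π·x), and each of sin², cos² integrates to L/2 = 1/4 over (0, 1/2).
∫_0^1/2 u² dx = 1/4, so ||u||_L² = 1/2.
∫_0^1/2 (u')² dx = 4*π^2, so ||u'||_L² = 2*π.
Ratio ||u||_L² / ||u'||_L² = 1/(4*π).
Sharp Poincaré constant on H^1_0(0, 1/2) is C_P = L/π = 1/(2*π), achieved by sin(2*π·x).
This is the k = 2 harmonic; the ratio L/(kπ) is strictly less than C_P = L/π, consistent with the sharp inequality ||u||_L² ≤ C_P ||u'||_L².


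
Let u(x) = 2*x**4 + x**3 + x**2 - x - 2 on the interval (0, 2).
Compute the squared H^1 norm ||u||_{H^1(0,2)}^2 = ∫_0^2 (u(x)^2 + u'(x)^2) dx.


||u||_{H^1}^2 = 714862/315

The H^1 norm (squared) on an interval (0, L) is
  ||u||_{H^1}^2 = ∫_0^L u(x)^2 dx + ∫_0^L u'(x)^2 dx.
Compute u'(x) = 8*x**3 + 3*x**2 + 2*x - 1.
Then u(x)^2 = 4*x**8 + 4*x**7 + 5*x**6 - 2*x**5 - 9*x**4 - 6*x**3 - 3*x**2 + 4*x + 4 and u'(x)^2 = 64*x**6 + 48*x**5 + 41*x**4 - 4*x**3 - 2*x**2 - 4*x + 1.
Integrate each monomial from 0 to 2 using ∫_0^2 c·x^n dx = c·2^(n+1)/(n+1):
  ∫_0^2 u(x)^2 dx = ∫_0^2 (4*x^8 + 4*x^7 + 5*x^6 - 2*x^5 - 9*x^4 - 6*x^3 - 3*x^2 + 4*x + 4) dx. Term by term:
    ∫_0^2 4*x^8 dx = 2048/9;  ∫_0^2 4*x^7 dx = 128;  ∫_0^2 5*x^6 dx = 640/7;
    ∫_0^2 -2*x^5 dx = -64/3;  ∫_0^2 -9*x^4 dx = -288/5;  ∫_0^2 -6*x^3 dx = -24;
    ∫_0^2 -3*x^2 dx = -8;  ∫_0^2 4*x dx = 8;  ∫_0^2 4 dx = 8.
  Sum: 2048/9 + 128 + 640/7 − 64/3 − 288/5 − 24 − 8 + 8 + 8 = 110896/315.
  ∫_0^2 u'(x)^2 dx = ∫_0^2 (64*x^6 + 48*x^5 + 41*x^4 - 4*x^3 - 2*x^2 - 4*x + 1) dx. Term by term:
    ∫_0^2 64*x^6 dx = 8192/7;  ∫_0^2 48*x^5 dx = 512;  ∫_0^2 41*x^4 dx = 1312/5;
    ∫_0^2 -4*x^3 dx = -16;  ∫_0^2 -2*x^2 dx = -16/3;  ∫_0^2 -4*x dx = -8;
    ∫_0^2 1 dx = 2.
  Sum: 8192/7 + 512 + 1312/5 − 16 − 16/3 − 8 + 2 = 201322/105.
Adding: ||u||_{H^1}^2 = 110896/315 + 201322/105 = 714862/315.


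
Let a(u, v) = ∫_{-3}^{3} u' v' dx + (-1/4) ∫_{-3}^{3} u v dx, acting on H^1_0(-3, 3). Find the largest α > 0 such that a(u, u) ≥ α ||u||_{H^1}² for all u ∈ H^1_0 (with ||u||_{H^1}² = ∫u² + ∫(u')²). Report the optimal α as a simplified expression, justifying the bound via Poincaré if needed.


α = (-9 + π^2)/(π^2 + 36)

Coercivity of a(·,·) on H^1_0(-3, 3) means a(u, u) ≥ α ||u||_{H^1}² for every u ∈ H^1_0.
The interval has length L = 6, and Poincaré/coercivity depend only on L. Here a(u, u) = ∫(u')² + (-1/4)·∫u².
Here c = -1/4 < 0 with |c| < (π/L)² = π^2/36, so coercivity still holds. The condition a(u,u) ≥ α||u||_{H^1}² reads (1−α)∫(u')² ≥ (α−c)∫u². Any admissible α is ≤ 1 (rapidly oscillating u have ∫u²/∫(u')² → 0), and α = 1 would force 0 ≥ (1−c)∫u², impossible since c < 1; so 1−α > 0. By the sharp Poincaré inequality on H^1_0 of an interval of length L, ∫(u')² ≥ (π/L)²∫u² with equality for the first sine mode sin(π(x−x₀)/L) (x₀ the left endpoint), so the inequality holds for all u iff (1−α)(π/L)² ≥ α − c, i.e. α ≤ ((π/L)² + c)/((π/L)² + 1) = (1 + c(L/π)²)/(1 + (L/π)²). (Direct route, valid since c ≤ 0: Poincaré gives c∫u² ≥ c(L/π)²∫(u')², so a(u,u) ≥ (1 + c(L/π)²)∫(u')², while ||u||_{H^1}² ≤ (1 + (L/π)²)∫(u')²; dividing yields the same α.) With (π/L)² = π^2/36 and c = -1/4, the largest admissible constant is α = ((π/L)² + c)/((π/L)² + 1).
Simplifying, α = (-9 + π^2)/(π^2 + 36).


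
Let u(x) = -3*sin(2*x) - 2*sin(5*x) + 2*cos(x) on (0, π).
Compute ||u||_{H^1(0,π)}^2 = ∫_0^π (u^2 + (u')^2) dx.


||u||_{H^1(0,π)}^2 = -32 + 157*π/2

u'(x) = -2*sin(x) - 6*cos(2*x) - 10*cos(5*x).
Expand u² and (u')² and integrate term by term on (0, π), using: for integers n ≥ 1, ∫_0^π sin²(nx) dx = ∫_0^π cos²(nx) dx = π/2; for n ≠ n', ∫_0^π sin(nx)sin(n'x) dx = ∫_0^π cos(nx)cos(n'x) dx = 0; and by product-to-sum, ∫_0^π sin(nx)cos(n'x) dx = ½∫_0^π [sin((n+n')x) + sin((n−n')x)] dx, which is 0 when n+n' is even and 2n/(n²−n'²) when n+n' is odd (it need not vanish on (0, π)).
  u² squared terms: (-3)²·∫sin(2x)² dx = 9·π/2 = 9*π/2;  (-2)²·∫sin(5x)² dx = 4·π/2 = 2*π;  (2)²·∫cos(x)² dx = 4·π/2 = 2*π.
  u² cross terms: 2·(-3)·(-2)·∫sin(2x)·sin(5x) dx = 12·(0) = 0;  2·(-3)·(2)·∫sin(2x)·cos(x) dx = -12·(4/3) = -16;  2·(-2)·(2)·∫sin(5x)·cos(x) dx = -8·(0) = 0.
  So ∫_0^π u² dx = 9*π/2 + 2*π + 2*π + 0 − 16 + 0 = -16 + 17*π/2.
  (u')² squared terms: (-10)²·∫cos(5x)² dx = 100·π/2 = 50*π;  (-6)²·∫cos(2x)² dx = 36·π/2 = 18*π;  (-2)²·∫sin(x)² dx = 4·π/2 = 2*π.
  (u')² cross terms: 2·(-10)·(-6)·∫cos(5x)·cos(2x) dx = 120·(0) = 0;  2·(-10)·(-2)·∫cos(5x)·sin(x) dx = 40·(0) = 0;  2·(-6)·(-2)·∫cos(2x)·sin(x) dx = 24·(-2/3) = -16.
  So ∫_0^π (u')² dx = 50*π + 18*π + 2*π + 0 + 0 − 16 = -16 + 70*π.
||u||_{H^1}^2 = (-16 + 17*π/2) + (-16 + 70*π) = -32 + 157*π/2.


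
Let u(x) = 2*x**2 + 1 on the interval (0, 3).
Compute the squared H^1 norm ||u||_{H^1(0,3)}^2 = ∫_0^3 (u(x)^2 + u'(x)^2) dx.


||u||_{H^1}^2 = 1887/5

The H^1 norm (squared) on an interval (0, L) is
  ||u||_{H^1}^2 = ∫_0^L u(x)^2 dx + ∫_0^L u'(x)^2 dx.
Compute u'(x) = 4*x.
Then u(x)^2 = 4*x**4 + 4*x**2 + 1 and u'(x)^2 = 16*x**2.
Integrate each monomial from 0 to 3 using ∫_0^3 c·x^n dx = c·3^(n+1)/(n+1):
  ∫_0^3 u(x)^2 dx = ∫_0^3 (4*x^4 + 4*x^2 + 1) dx. Term by term:
    ∫_0^3 4*x^4 dx = 972/5;  ∫_0^3 4*x^2 dx = 36;  ∫_0^3 1 dx = 3.
  Sum: 972/5 + 36 + 3 = 1167/5.
  ∫_0^3 u'(x)^2 dx = ∫_0^3 (16*x^2) dx. Term by term:
    ∫_0^3 16*x^2 dx = 144.
Adding: ||u||_{H^1}^2 = 1167/5 + 144 = 1887/5.


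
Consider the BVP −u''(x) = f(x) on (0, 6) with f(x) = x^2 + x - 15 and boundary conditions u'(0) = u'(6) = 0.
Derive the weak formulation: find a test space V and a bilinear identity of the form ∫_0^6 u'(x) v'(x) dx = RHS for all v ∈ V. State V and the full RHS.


V = H^1(0, 6) (no boundary constraint on v; u is determined up to an additive constant); weak form: ∫_0^6 u'v' dx = ∫_0^6 (x^2 + x - 15) v dx for all v ∈ V.

Multiply both sides by a test function v and integrate from 0 to 6:
  ∫_0^6 −u''(x) v(x) dx = ∫_0^6 f(x) v(x) dx.
Integrate the LHS by parts once:
  ∫_0^6 −u'' v dx = −[u'(x) v(x)]_0^6 + ∫_0^6 u'(x) v'(x) dx.
Thus ∫_0^6 u'(x) v'(x) dx = ∫_0^6 f(x) v(x) dx + [u'(x) v(x)]_0^6.
Choose V so that boundary terms are either known or forced to vanish.
u has homogeneous Neumann: u'(0) = u'(6) = 0. So [u' v]_0^6 = 0·v(6) − 0·v(0) = 0 for any v; take V = H^1(0, 6).
Weak formulation: find u (satisfying any essential BC) such that ∫_0^6 u'(x) v'(x) dx = ∫_0^6 f v dx for all v ∈ V (homogeneous Neumann, so boundary terms vanish).
Substituting f(x) = x^2 + x - 15, the right-hand side is ∫_0^6 (x^2 + x - 15) v dx.
Compatibility check (pure Neumann): taking v ≡ 1 ∈ V gives 0 = ∫_0^6 f dx + (0) − (0), i.e. ∫_0^6 f dx must equal u'(0) − u'(6) = 0. Indeed ∫_0^6 (x^2 + x - 15) dx = 0, so the data are compatible. The solution is then unique only up to an additive constant (fix it e.g. by requiring ∫_0^6 u dx = 0).


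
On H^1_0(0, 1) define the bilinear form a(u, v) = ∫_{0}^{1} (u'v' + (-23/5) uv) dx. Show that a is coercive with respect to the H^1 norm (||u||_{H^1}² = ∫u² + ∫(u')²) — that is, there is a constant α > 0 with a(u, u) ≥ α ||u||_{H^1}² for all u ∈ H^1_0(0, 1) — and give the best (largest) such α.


α = (-23/5 + π^2)/(1 + π^2)

Coercivity of a(·,·) on H^1_0(0, 1) means a(u, u) ≥ α ||u||_{H^1}² for every u ∈ H^1_0.
The interval has length L = 1, and Poincaré/coercivity depend only on L. Here a(u, u) = ∫(u')² + (-23/5)·∫u².
Here c = -23/5 < 0 with |c| < (π/L)² = π^2, so coercivity still holds. The condition a(u,u) ≥ α||u||_{H^1}² reads (1−α)∫(u')² ≥ (α−c)∫u². Any admissible α is ≤ 1 (rapidly oscillating u have ∫u²/∫(u')² → 0), and α = 1 would force 0 ≥ (1−c)∫u², impossible since c < 1; so 1−α > 0. By the sharp Poincaré inequality on H^1_0 of an interval of length L, ∫(u')² ≥ (π/L)²∫u² with equality for the first sine mode sin(π(x−x₀)/L) (x₀ the left endpoint), so the inequality holds for all u iff (1−α)(π/L)² ≥ α − c, i.e. α ≤ ((π/L)² + c)/((π/L)² + 1) = (1 + c(L/π)²)/(1 + (L/π)²). (Direct route, valid since c ≤ 0: Poincaré gives c∫u² ≥ c(L/π)²∫(u')², so a(u,u) ≥ (1 + c(L/π)²)∫(u')², while ||u||_{H^1}² ≤ (1 + (L/π)²)∫(u')²; dividing yields the same α.) With (π/L)² = π^2 and c = -23/5, the largest admissible constant is α = ((π/L)² + c)/((π/L)² + 1).
Simplifying, α = (-23/5 + π^2)/(1 + π^2).


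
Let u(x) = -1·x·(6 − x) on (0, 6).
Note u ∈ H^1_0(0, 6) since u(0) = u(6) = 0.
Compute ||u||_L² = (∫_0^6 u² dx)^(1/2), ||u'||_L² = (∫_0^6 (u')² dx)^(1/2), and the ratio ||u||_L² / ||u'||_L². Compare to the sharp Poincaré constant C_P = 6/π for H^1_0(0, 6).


||u||_L² / ||u'||_L² = 3*sqrt(10)/5 < C_P = 6/π.

u(x) = -1·x·(6 − x), so u'(x) = 2*x - 6.
u(x) = -1·x·(6 − x) vanishes at x = 0 and x = 6, so u ∈ H^1_0(0, 6). Differentiate via the product rule and integrate the resulting polynomials term by term.
  ∫_0^6 u² dx = ∫_0^6 (x^4 - 12*x^3 + 36*x^2) dx. Term by term:
    ∫_0^6 x^4 dx = 7776/5;  ∫_0^6 -12*x^3 dx = -3888;  ∫_0^6 36*x^2 dx = 2592.
  Sum: 7776/5 − 3888 + 2592 = 1296/5.
  ∫_0^6 (u')² dx = ∫_0^6 (4*x^2 - 24*x + 36) dx. Term by term:
    ∫_0^6 4*x^2 dx = 288;  ∫_0^6 -24*x dx = -432;  ∫_0^6 36 dx = 216.
  Sum: 288 − 432 + 216 = 72.
∫_0^6 u² dx = 1296/5, so ||u||_L² = 36*sqrt(5)/5.
∫_0^6 (u')² dx = 72, so ||u'||_L² = 6*sqrt(2).
Ratio ||u||_L² / ||u'||_L² = 3*sqrt(10)/5.
Sharp Poincaré constant on H^1_0(0, 6) is C_P = L/π = 6/π, achieved by sin(π/6·x).
A polynomial bump cannot attain the sharp Poincaré constant (only the first sine eigenfunction does), so the ratio is strictly less than C_P, consistent with ||u||_L² ≤ C_P ||u'||_L².


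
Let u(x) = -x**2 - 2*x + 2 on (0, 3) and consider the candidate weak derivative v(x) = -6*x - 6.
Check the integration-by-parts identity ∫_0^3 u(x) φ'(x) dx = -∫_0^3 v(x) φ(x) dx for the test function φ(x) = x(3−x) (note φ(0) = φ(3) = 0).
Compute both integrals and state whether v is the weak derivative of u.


LHS = 45/2, RHS = 135/2. No, v is not the weak derivative of u.

u(x) = -x**2 - 2*x + 2, classical derivative u'(x) = -2*x - 2.
φ(x) = x(3−x), so φ'(x) = 3 - 2*x.
Note φ(0) = φ(3) = 0, so the boundary term u·φ vanishes.
LHS = ∫_0^3 u(x) φ'(x) dx = ∫_0^3 (2*x^3 + x^2 - 10*x + 6) dx. Term by term:
  ∫_0^3 2*x^3 dx = 81/2;  ∫_0^3 x^2 dx = 9;  ∫_0^3 -10*x dx = -45;
  ∫_0^3 6 dx = 18.
Sum: 81/2 + 9 − 45 + 18 = 45/2.
So LHS = 45/2.
∫_0^3 v(x) φ(x) dx = ∫_0^3 (6*x^3 - 12*x^2 - 18*x) dx. Term by term:
  ∫_0^3 6*x^3 dx = 243/2;  ∫_0^3 -12*x^2 dx = -108;  ∫_0^3 -18*x dx = -81.
Sum: 243/2 − 108 − 81 = -135/2.
So RHS = -∫_0^3 v(x) φ(x) dx = 135/2.
LHS − RHS = -45 ≠ 0, so the identity fails.
(For a valid weak derivative the identity must hold for EVERY test function, in particular this one. The failure shows v is NOT the weak derivative of u.)
Correct weak derivative would be u'(x) = -2*x - 2.


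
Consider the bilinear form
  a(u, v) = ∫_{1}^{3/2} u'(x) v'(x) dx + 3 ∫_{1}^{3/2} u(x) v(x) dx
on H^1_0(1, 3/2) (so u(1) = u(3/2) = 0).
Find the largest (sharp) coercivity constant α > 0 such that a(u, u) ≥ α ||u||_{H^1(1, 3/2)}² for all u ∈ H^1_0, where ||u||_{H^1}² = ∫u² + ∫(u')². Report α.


α = 1

Coercivity of a(·,·) on H^1_0(1, 3/2) means a(u, u) ≥ α ||u||_{H^1}² for every u ∈ H^1_0.
The interval has length L = 1/2, and Poincaré/coercivity depend only on L. Here a(u, u) = ∫(u')² + (3)·∫u².
Here c = 3 ≥ 1, so a(u,u) = ∫(u')² + c∫u² ≥ ∫(u')² + ∫u² = ||u||_{H^1}², i.e. α = 1 works. No larger α is possible: a(u,u) ≥ α||u||_{H^1}² means (1−α)∫(u')² ≥ (α−c)∫u², and for the modes u_n = sin(nπ(x−x₀)/L) (x₀ the left endpoint) one has ∫u_n²/∫(u_n')² = (L/(nπ))² → 0, so a(u_n,u_n)/||u_n||_{H^1}² → 1. Hence the optimal constant is α = 1.
Therefore α = 1.


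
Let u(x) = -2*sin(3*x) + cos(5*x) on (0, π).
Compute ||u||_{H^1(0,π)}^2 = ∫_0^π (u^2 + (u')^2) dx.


||u||_{H^1(0,π)}^2 = 33*π

u'(x) = -5*sin(5*x) - 6*cos(3*x).
Expand u² and (u')² and integrate term by term on (0, π), using: for integers n ≥ 1, ∫_0^π sin²(nx) dx = ∫_0^π cos²(nx) dx = π/2; for n ≠ n', ∫_0^π sin(nx)sin(n'x) dx = ∫_0^π cos(nx)cos(n'x) dx = 0; and by product-to-sum, ∫_0^π sin(nx)cos(n'x) dx = ½∫_0^π [sin((n+n')x) + sin((n−n')x)] dx, which is 0 when n+n' is even and 2n/(n²−n'²) when n+n' is odd (it need not vanish on (0, π)).
  u² squared terms: (-2)²·∫sin(3x)² dx = 4·π/2 = 2*π;  (1)²·∫cos(5x)² dx = 1·π/2 = π/2.
  u² cross terms: 2·(-2)·(1)·∫sin(3x)·cos(5x) dx = -4·(0) = 0.
  So ∫_0^π u² dx = 2*π + π/2 + 0 = 5*π/2.
  (u')² squared terms: (-6)²·∫cos(3x)² dx = 36·π/2 = 18*π;  (-5)²·∫sin(5x)² dx = 25·π/2 = 25*π/2.
  (u')² cross terms: 2·(-6)·(-5)·∫cos(3x)·sin(5x) dx = 60·(0) = 0.
  So ∫_0^π (u')² dx = 18*π + 25*π/2 + 0 = 61*π/2.
||u||_{H^1}^2 = (5*π/2) + (61*π/2) = 33*π.


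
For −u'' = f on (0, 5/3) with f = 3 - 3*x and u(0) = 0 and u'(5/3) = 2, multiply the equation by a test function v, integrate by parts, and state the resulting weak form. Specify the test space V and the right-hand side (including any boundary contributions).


V = {v ∈ H^1(0, 5/3) : v(0) = 0} (test functions vanish at x = 0 where u is specified); weak form: ∫_0^5/3 u'v' dx = ∫_0^5/3 (3 - 3*x) v dx + 2·v(5/3) for all v ∈ V.

Multiply both sides by a test function v and integrate from 0 to 5/3:
  ∫_0^5/3 −u''(x) v(x) dx = ∫_0^5/3 f(x) v(x) dx.
Integrate the LHS by parts once:
  ∫_0^5/3 −u'' v dx = −[u'(x) v(x)]_0^5/3 + ∫_0^5/3 u'(x) v'(x) dx.
Thus ∫_0^5/3 u'(x) v'(x) dx = ∫_0^5/3 f(x) v(x) dx + [u'(x) v(x)]_0^5/3.
Choose V so that boundary terms are either known or forced to vanish.
Mixed BC: u(0) = 0 (Dirichlet) and u'(5/3) = 2 (Neumann). Define V = {v ∈ H^1(0, 5/3) : v(0) = 0}. Then [u' v]_0^5/3 = u'(5/3)·v(5/3) − u'(0)·0 = 2·v(5/3).
Weak formulation: find u (satisfying any essential BC) such that ∫_0^5/3 u'(x) v'(x) dx = ∫_0^5/3 f v dx + 2·v(5/3) for all v ∈ V (Dirichlet at 0 absorbed into V; Neumann datum at x = 5/3 contributes the boundary term).
Substituting f(x) = 3 - 3*x, the right-hand side is ∫_0^5/3 (3 - 3*x) v dx + 2·v(5/3).


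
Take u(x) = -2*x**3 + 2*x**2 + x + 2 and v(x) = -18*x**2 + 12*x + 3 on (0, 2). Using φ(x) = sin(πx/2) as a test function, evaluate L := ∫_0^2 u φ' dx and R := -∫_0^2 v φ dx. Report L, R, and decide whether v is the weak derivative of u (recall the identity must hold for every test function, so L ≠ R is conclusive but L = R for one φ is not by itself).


LHS = -192/π^3 + 28/π, RHS = -576/π^3 + 84/π. No, v is not the weak derivative of u.

u(x) = -2*x**3 + 2*x**2 + x + 2, classical derivative u'(x) = -6*x**2 + 4*x + 1.
φ(x) = sin(πx/2), so φ'(x) = π*cos(π*x/2)/2.
Note φ(0) = φ(2) = 0, so the boundary term u·φ vanishes.
LHS = ∫_0^2 u(x) φ'(x) dx = ∫_0^2 (-π*x^3*cos(π*x/2) + π*x^2*cos(π*x/2) + π*x*cos(π*x/2)/2 + π*cos(π*x/2)) dx. Term by term:
  ∫_0^2 π*cos(π*x/2) dx = 0;  ∫_0^2 π*x^2*cos(π*x/2) dx = -16/π;  ∫_0^2 π*x*cos(π*x/2)/2 dx = -4/π;
  ∫_0^2 -π*x^3*cos(π*x/2) dx = -192/π^3 + 48/π.
Sum: 0 − 16/π − 4/π + -192/π^3 + 48/π = -192/π^3 + 28/π.
So LHS = -192/π^3 + 28/π.
∫_0^2 v(x) φ(x) dx = ∫_0^2 (-18*x^2*sin(π*x/2) + 12*x*sin(π*x/2) + 3*sin(π*x/2)) dx. Term by term:
  ∫_0^2 3*sin(π*x/2) dx = 12/π;  ∫_0^2 -18*x^2*sin(π*x/2) dx = -144/π + 576/π^3;  ∫_0^2 12*x*sin(π*x/2) dx = 48/π.
Sum: 12/π + -144/π + 576/π^3 + 48/π = -84/π + 576/π^3.
So RHS = -∫_0^2 v(x) φ(x) dx = -576/π^3 + 84/π.
LHS − RHS = -56/π + 384/π^3 ≠ 0, so the identity fails.
(For a valid weak derivative the identity must hold for EVERY test function, in particular this one. The failure shows v is NOT the weak derivative of u.)
Correct weak derivative would be u'(x) = -6*x**2 + 4*x + 1.


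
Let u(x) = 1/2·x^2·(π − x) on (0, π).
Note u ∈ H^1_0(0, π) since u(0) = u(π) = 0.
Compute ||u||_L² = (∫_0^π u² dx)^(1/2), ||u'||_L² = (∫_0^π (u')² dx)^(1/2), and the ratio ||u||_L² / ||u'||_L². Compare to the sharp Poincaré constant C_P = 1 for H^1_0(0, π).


||u||_L² / ||u'||_L² = sqrt(14)*π/14 < C_P = 1.

u(x) = 1/2·x^2·(π − x), so u'(x) = x*(-3*x + 2*π)/2.
u(x) = 1/2·x^2·(π − x) vanishes at x = 0 and x = π, so u ∈ H^1_0(0, π). Differentiate via the product rule and integrate the resulting polynomials term by term.
  ∫_0^π u² dx = ∫_0^π (x^6/4 - π*x^5/2 + π^2*x^4/4) dx. Term by term:
    ∫_0^π x^6/4 dx = π^7/28;  ∫_0^π -π*x^5/2 dx = -π^7/12;  ∫_0^π π^2*x^4/4 dx = π^7/20.
  Sum: π^7/28 − π^7/12 + π^7/20 = π^7/420.
  ∫_0^π (u')² dx = ∫_0^π (9*x^4/4 - 3*π*x^3 + π^2*x^2) dx. Term by term:
    ∫_0^π 9*x^4/4 dx = 9*π^5/20;  ∫_0^π -3*π*x^3 dx = -3*π^5/4;  ∫_0^π π^2*x^2 dx = π^5/3.
  Sum: 9*π^5/20 − 3*π^5/4 + π^5/3 = π^5/30.
∫_0^π u² dx = π^7/420, so ||u||_L² = sqrt(105)*π^(7/2)/210.
∫_0^π (u')² dx = π^5/30, so ||u'||_L² = sqrt(30)*π^(5/2)/30.
Ratio ||u||_L² / ||u'||_L² = sqrt(14)*π/14.
Sharp Poincaré constant on H^1_0(0, π) is C_P = L/π = 1, achieved by sin(x).
A polynomial bump cannot attain the sharp Poincaré constant (only the first sine eigenfunction does), so the ratio is strictly less than C_P, consistent with ||u||_L² ≤ C_P ||u'||_L².
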